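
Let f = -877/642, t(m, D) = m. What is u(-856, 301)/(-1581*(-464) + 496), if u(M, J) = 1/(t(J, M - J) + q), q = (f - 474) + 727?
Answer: 321/130222488640 ≈ 2.4650e-9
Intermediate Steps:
f = -877/642 (f = -877*1/642 = -877/642 ≈ -1.3660)
q = 161549/642 (q = (-877/642 - 474) + 727 = -305185/642 + 727 = 161549/642 ≈ 251.63)
u(M, J) = 1/(161549/642 + J) (u(M, J) = 1/(J + 161549/642) = 1/(161549/642 + J))
u(-856, 301)/(-1581*(-464) + 496) = (642/(161549 + 642*301))/(-1581*(-464) + 496) = (642/(161549 + 193242))/(733584 + 496) = (642/354791)/734080 = (642*(1/354791))*(1/734080) = (642/354791)*(1/734080) = 321/130222488640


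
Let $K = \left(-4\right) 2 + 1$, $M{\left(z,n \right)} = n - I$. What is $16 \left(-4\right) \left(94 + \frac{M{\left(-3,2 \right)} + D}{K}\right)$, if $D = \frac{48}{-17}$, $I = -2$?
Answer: $- \frac{714624}{119} \approx -6005.2$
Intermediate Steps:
$M{\left(z,n \right)} = 2 + n$ ($M{\left(z,n \right)} = n - -2 = n + 2 = 2 + n$)
$D = - \frac{48}{17}$ ($D = 48 \left(- \frac{1}{17}\right) = - \frac{48}{17} \approx -2.8235$)
$K = -7$ ($K = -8 + 1 = -7$)
$16 \left(-4\right) \left(94 + \frac{M{\left(-3,2 \right)} + D}{K}\right) = 16 \left(-4\right) \left(94 + \frac{\left(2 + 2\right) - \frac{48}{17}}{-7}\right) = - 64 \left(94 + \left(4 - \frac{48}{17}\right) \left(- \frac{1}{7}\right)\right) = - 64 \left(94 + \frac{20}{17} \left(- \frac{1}{7}\right)\right) = - 64 \left(94 - \frac{20}{119}\right) = \left(-64\right) \frac{11166}{119} = - \frac{714624}{119}$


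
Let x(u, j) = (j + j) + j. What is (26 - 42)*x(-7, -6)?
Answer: 288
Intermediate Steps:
x(u, j) = 3*j (x(u, j) = 2*j + j = 3*j)
(26 - 42)*x(-7, -6) = (26 - 42)*(3*(-6)) = -16*(-18) = 288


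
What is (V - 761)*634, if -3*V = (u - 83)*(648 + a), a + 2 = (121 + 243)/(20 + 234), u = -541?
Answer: 10781769130/127 ≈ 8.4896e+7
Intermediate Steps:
a = -72/127 (a = -2 + (121 + 243)/(20 + 234) = -2 + 364/254 = -2 + 364*(1/254) = -2 + 182/127 = -72/127 ≈ -0.56693)
V = 17102592/127 (V = -(-541 - 83)*(648 - 72/127)/3 = -(-208)*82224/127 = -1/3*(-51307776/127) = 17102592/127 ≈ 1.3467e+5)
(V - 761)*634 = (17102592/127 - 761)*634 = (17005945/127)*634 = 10781769130/127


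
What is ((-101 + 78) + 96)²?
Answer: 5329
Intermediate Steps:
((-101 + 78) + 96)² = (-23 + 96)² = 73² = 5329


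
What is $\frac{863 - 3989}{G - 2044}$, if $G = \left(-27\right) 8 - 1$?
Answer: $\frac{3126}{2261} \approx 1.3826$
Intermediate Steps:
$G = -217$ ($G = -216 - 1 = -217$)
$\frac{863 - 3989}{G - 2044} = \frac{863 - 3989}{-217 - 2044} = - \frac{3126}{-217 - 2044} = - \frac{3126}{-2261} = \left(-3126\right) \left(- \frac{1}{2261}\right) = \frac{3126}{2261}$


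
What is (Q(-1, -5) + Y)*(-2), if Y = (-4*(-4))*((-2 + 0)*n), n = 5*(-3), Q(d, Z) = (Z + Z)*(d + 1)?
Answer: -960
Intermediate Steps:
Q(d, Z) = 2*Z*(1 + d) (Q(d, Z) = (2*Z)*(1 + d) = 2*Z*(1 + d))
n = -15
Y = 480 (Y = (-4*(-4))*((-2 + 0)*(-15)) = 16*(-2*(-15)) = 16*30 = 480)
(Q(-1, -5) + Y)*(-2) = (2*(-5)*(1 - 1) + 480)*(-2) = (2*(-5)*0 + 480)*(-2) = (0 + 480)*(-2) = 480*(-2) = -960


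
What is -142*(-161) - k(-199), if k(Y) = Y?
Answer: 23061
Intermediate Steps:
-142*(-161) - k(-199) = -142*(-161) - 1*(-199) = 22862 + 199 = 23061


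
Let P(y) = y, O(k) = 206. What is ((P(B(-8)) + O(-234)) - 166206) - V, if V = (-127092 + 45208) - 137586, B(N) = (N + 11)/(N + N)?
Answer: 855517/16 ≈ 53470.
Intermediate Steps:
B(N) = (11 + N)/(2*N) (B(N) = (11 + N)/((2*N)) = (11 + N)*(1/(2*N)) = (11 + N)/(2*N))
V = -219470 (V = -81884 - 137586 = -219470)
((P(B(-8)) + O(-234)) - 166206) - V = (((1/2)*(11 - 8)/(-8) + 206) - 166206) - 1*(-219470) = (((1/2)*(-1/8)*3 + 206) - 166206) + 219470 = ((-3/16 + 206) - 166206) + 219470 = (3293/16 - 166206) + 219470 = -2656003/16 + 219470 = 855517/16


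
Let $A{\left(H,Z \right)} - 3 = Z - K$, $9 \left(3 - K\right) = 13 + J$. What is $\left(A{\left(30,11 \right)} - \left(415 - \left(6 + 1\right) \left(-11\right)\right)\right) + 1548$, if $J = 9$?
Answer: $\frac{9625}{9} \approx 1069.4$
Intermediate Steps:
$K = \frac{5}{9}$ ($K = 3 - \frac{13 + 9}{9} = 3 - \frac{22}{9} = \frac{5}{9} \approx 0.55556$)
$A{\left(H,Z \right)} = \frac{22}{9} + Z$ ($A{\left(H,Z \right)} = 3 + \left(Z - \frac{5}{9}\right) = 3 + \left(- \frac{5}{9} + Z\right) = \frac{22}{9} + Z$)
$\left(A{\left(30,11 \right)} - \left(415 - \left(6 + 1\right) \left(-11\right)\right)\right) + 1548 = \left(\left(\frac{22}{9} + 11\right) - \left(415 - \left(6 + 1\right) \left(-11\right)\right)\right) + 1548 = \left(\frac{121}{9} + \left(-415 + 7 \left(-11\right)\right)\right) + 1548 = \left(\frac{121}{9} - 492\right) + 1548 = - \frac{4307}{9} + 1548 = \frac{9625}{9}$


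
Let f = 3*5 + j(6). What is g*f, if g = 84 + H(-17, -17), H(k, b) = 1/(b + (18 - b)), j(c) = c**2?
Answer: 25721/6 ≈ 4286.8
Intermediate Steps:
H(k, b) = 1/18
g = 1513/18 (g = 84 + 1/18 = 1513/18 ≈ 84.056)
f = 51 (f = 3*5 + 6**2 = 15 + 36 = 51)
g*f = (1513/18)*51 = 25721/6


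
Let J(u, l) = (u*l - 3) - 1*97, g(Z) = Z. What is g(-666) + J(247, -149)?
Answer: -37569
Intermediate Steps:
J(u, l) = -100 + l*u (J(u, l) = (l*u - 3) - 97 = (-3 + l*u) - 97 = -100 + l*u)
g(-666) + J(247, -149) = -666 + (-100 - 149*247) = -666 + (-100 - 36803) = -666 - 36903 = -37569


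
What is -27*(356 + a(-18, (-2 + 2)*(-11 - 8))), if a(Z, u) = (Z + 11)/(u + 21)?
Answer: -9603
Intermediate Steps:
a(Z, u) = (11 + Z)/(21 + u)
-27*(356 + a(-18, (-2 + 2)*(-11 - 8))) = -27*(356 + (11 - 18)/(21 + (-2 + 2)*(-11 - 8))) = -27*(356 - 7/(21 + 0*(-19))) = -27*(356 - 7/(21 + 0)) = -27*(356 - 7/21) = -27*(356 + (1/21)*(-7)) = -27*(356 - ⅓) = -27*1067/3 = -9603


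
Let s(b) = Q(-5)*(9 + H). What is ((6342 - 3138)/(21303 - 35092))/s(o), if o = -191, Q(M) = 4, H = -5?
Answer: -801/55156 ≈ -0.014522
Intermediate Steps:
s(b) = 16 (s(b) = 4*(9 - 5) = 4*4 = 16)
((6342 - 3138)/(21303 - 35092))/s(o) = ((6342 - 3138)/(21303 - 35092))/16 = (3204/(-13789))*(1/16) = (3204*(-1/13789))*(1/16) = -3204/13789*1/16 = -801/55156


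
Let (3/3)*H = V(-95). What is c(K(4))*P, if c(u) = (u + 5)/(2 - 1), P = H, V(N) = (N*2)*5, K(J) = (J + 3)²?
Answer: -51300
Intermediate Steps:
K(J) = (3 + J)²
V(N) = 10*N (V(N) = (2*N)*5 = 10*N)
H = -950 (H = 10*(-95) = -950)
P = -950
c(u) = 5 + u (c(u) = (5 + u)/1 = (5 + u)*1 = 5 + u)
c(K(4))*P = (5 + (3 + 4)²)*(-950) = (5 + 7²)*(-950) = (5 + 49)*(-950) = 54*(-950) = -51300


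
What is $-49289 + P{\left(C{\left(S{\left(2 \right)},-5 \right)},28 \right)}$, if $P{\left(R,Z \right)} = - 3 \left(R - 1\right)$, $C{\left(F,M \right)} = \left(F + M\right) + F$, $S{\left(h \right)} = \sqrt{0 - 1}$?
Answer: $-49271 - 6 i \approx -49271.0 - 6.0 i$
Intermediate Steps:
$S{\left(h \right)} = i$ ($S{\left(h \right)} = \sqrt{-1} = i$)
$C{\left(F,M \right)} = M + 2 F$
$P{\left(R,Z \right)} = 3 - 3 R$ ($P{\left(R,Z \right)} = - 3 \left(-1 + R\right) = 3 - 3 R$)
$-49289 + P{\left(C{\left(S{\left(2 \right)},-5 \right)},28 \right)} = -49289 + \left(3 - 3 \left(-5 + 2 i\right)\right) = -49289 + \left(3 + \left(15 - 6 i\right)\right) = -49289 + \left(18 - 6 i\right) = -49271 - 6 i$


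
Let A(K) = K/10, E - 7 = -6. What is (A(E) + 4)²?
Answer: 1681/100 ≈ 16.810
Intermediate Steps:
E = 1 (E = 7 - 6 = 1)
A(K) = K/10 (A(K) = K*(⅒) = K/10)
(A(E) + 4)² = ((⅒)*1 + 4)² = (⅒ + 4)² = (41/10)² = 1681/100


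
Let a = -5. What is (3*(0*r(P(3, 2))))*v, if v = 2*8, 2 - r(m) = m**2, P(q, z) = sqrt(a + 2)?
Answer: 0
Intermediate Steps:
P(q, z) = I*sqrt(3) (P(q, z) = sqrt(-5 + 2) = sqrt(-3) = I*sqrt(3))
r(m) = 2 - m**2
v = 16
(3*(0*r(P(3, 2))))*v = (3*(0*(2 - (I*sqrt(3))**2)))*16 = (3*(0*(2 - 1*(-3))))*16 = (3*(0*(2 + 3)))*16 = (3*(0*5))*16 = (3*0)*16 = 0*16 = 0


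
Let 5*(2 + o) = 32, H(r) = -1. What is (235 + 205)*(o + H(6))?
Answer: 1496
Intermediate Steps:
o = 22/5 (o = -2 + (⅕)*32 = -2 + 32/5 = 22/5 ≈ 4.4000)
(235 + 205)*(o + H(6)) = (235 + 205)*(22/5 - 1) = 440*(17/5) = 1496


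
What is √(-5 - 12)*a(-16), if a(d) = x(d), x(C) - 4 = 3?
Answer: 7*I*√17 ≈ 28.862*I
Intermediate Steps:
x(C) = 7 (x(C) = 4 + 3 = 7)
a(d) = 7
√(-5 - 12)*a(-16) = √(-5 - 12)*7 = √(-17)*7 = (I*√17)*7 = 7*I*√17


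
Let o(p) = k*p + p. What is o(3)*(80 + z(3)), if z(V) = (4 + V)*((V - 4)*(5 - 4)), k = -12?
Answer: -2409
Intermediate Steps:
o(p) = -11*p (o(p) = -12*p + p = -11*p)
z(V) = (-4 + V)*(4 + V) (z(V) = (4 + V)*((-4 + V)*1) = (4 + V)*(-4 + V) = (-4 + V)*(4 + V))
o(3)*(80 + z(3)) = (-11*3)*(80 + (-16 + 3²)) = -33*(80 + (-16 + 9)) = -33*(80 - 7) = -33*73 = -2409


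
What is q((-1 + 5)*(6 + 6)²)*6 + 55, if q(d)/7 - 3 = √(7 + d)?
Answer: 181 + 42*√583 ≈ 1195.1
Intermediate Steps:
q(d) = 21 + 7*√(7 + d)
q((-1 + 5)*(6 + 6)²)*6 + 55 = (21 + 7*√(7 + (-1 + 5)*(6 + 6)²))*6 + 55 = (21 + 7*√(7 + 4*12²))*6 + 55 = (21 + 7*√(7 + 4*144))*6 + 55 = (21 + 7*√(7 + 576))*6 + 55 = (21 + 7*√583)*6 + 55 = (126 + 42*√583) + 55 = 181 + 42*√583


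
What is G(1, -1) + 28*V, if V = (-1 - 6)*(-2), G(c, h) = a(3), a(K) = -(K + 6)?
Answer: 383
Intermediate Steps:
a(K) = -6 - K (a(K) = -(6 + K) = -6 - K)
G(c, h) = -9 (G(c, h) = -6 - 1*3 = -6 - 3 = -9)
V = 14 (V = -7*(-2) = 14)
G(1, -1) + 28*V = -9 + 28*14 = -9 + 392 = 383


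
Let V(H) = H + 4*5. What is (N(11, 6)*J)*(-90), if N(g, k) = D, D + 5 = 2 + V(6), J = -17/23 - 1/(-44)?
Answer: 32625/22 ≈ 1483.0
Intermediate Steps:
V(H) = 20 + H (V(H) = H + 20 = 20 + H)
J = -725/1012 (J = -17*1/23 - 1*(-1/44) = -17/23 + 1/44 = -725/1012 ≈ -0.71640)
D = 23 (D = -5 + (2 + (20 + 6)) = -5 + (2 + 26) = -5 + 28 = 23)
N(g, k) = 23
(N(11, 6)*J)*(-90) = (23*(-725/1012))*(-90) = -725/44*(-90) = 32625/22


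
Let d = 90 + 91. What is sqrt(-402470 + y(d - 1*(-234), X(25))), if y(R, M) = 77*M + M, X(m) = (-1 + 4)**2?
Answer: 2*I*sqrt(100442) ≈ 633.85*I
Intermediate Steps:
X(m) = 9 (X(m) = 3**2 = 9)
d = 181
y(R, M) = 78*M
sqrt(-402470 + y(d - 1*(-234), X(25))) = sqrt(-402470 + 78*9) = sqrt(-402470 + 702) = sqrt(-401768) = 2*I*sqrt(100442)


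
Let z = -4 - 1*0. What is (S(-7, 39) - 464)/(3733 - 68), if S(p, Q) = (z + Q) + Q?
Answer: -78/733 ≈ -0.10641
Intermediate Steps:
z = -4 (z = -4 + 0 = -4)
S(p, Q) = -4 + 2*Q (S(p, Q) = (-4 + Q) + Q = -4 + 2*Q)
(S(-7, 39) - 464)/(3733 - 68) = ((-4 + 2*39) - 464)/(3733 - 68) = ((-4 + 78) - 464)/3665 = (74 - 464)*(1/3665) = -390*1/3665 = -78/733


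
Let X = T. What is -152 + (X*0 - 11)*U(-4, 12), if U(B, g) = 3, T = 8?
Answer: -185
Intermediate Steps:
X = 8
-152 + (X*0 - 11)*U(-4, 12) = -152 + (8*0 - 11)*3 = -152 + (0 - 11)*3 = -152 - 11*3 = -152 - 33 = -185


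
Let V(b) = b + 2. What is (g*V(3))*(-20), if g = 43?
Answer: -4300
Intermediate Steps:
V(b) = 2 + b
(g*V(3))*(-20) = (43*(2 + 3))*(-20) = (43*5)*(-20) = 215*(-20) = -4300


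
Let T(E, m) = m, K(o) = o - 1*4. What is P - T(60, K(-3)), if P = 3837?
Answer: 3844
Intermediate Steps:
K(o) = -4 + o (K(o) = o - 4 = -4 + o)
P - T(60, K(-3)) = 3837 - (-4 - 3) = 3837 - 1*(-7) = 3837 + 7 = 3844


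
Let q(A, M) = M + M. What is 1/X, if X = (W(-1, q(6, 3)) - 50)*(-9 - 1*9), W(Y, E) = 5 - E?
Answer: 1/918 ≈ 0.0010893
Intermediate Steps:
q(A, M) = 2*M
X = 918 (X = ((5 - 2*3) - 50)*(-9 - 1*9) = ((5 - 1*6) - 50)*(-9 - 9) = ((5 - 6) - 50)*(-18) = (-1 - 50)*(-18) = -51*(-18) = 918)
1/X = 1/918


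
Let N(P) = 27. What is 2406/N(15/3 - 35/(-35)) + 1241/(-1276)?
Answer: 1012183/11484 ≈ 88.139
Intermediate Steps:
2406/N(15/3 - 35/(-35)) + 1241/(-1276) = 2406/27 + 1241/(-1276) = 2406*(1/27) + 1241*(-1/1276) = 802/9 - 1241/1276 = 1012183/11484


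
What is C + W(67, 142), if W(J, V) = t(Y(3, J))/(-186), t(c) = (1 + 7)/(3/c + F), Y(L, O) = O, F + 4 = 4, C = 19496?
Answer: 5439116/279 ≈ 19495.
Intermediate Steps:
F = 0 (F = -4 + 4 = 0)
t(c) = 8*c/3 (t(c) = (1 + 7)/(3/c + 0) = 8/((3/c)) = 8*(c/3) = 8*c/3)
W(J, V) = -4*J/279 (W(J, V) = (8*J/3)/(-186) = (8*J/3)*(-1/186) = -4*J/279)
C + W(67, 142) = 19496 - 4/279*67 = 19496 - 268/279 = 5439116/279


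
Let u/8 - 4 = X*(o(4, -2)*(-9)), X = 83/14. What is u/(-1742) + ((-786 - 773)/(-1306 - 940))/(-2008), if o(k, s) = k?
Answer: 26436947129/27497274896 ≈ 0.96144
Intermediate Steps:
X = 83/14 (X = 83*(1/14) = 83/14 ≈ 5.9286)
u = -11728/7 (u = 32 + 8*(83*(4*(-9))/14) = 32 + 8*((83/14)*(-36)) = 32 + 8*(-1494/7) = 32 - 11952/7 = -11728/7 ≈ -1675.4)
u/(-1742) + ((-786 - 773)/(-1306 - 940))/(-2008) = -11728/7/(-1742) + ((-786 - 773)/(-1306 - 940))/(-2008) = -11728/7*(-1/1742) - 1559/(-2246)*(-1/2008) = 5864/6097 - 1559*(-1/2246)*(-1/2008) = 5864/6097 + (1559/2246)*(-1/2008) = 5864/6097 - 1559/4509968 = 26436947129/27497274896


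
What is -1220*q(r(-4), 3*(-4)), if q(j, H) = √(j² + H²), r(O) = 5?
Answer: -15860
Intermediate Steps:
q(j, H) = √(H² + j²)
-1220*q(r(-4), 3*(-4)) = -1220*√((3*(-4))² + 5²) = -1220*√((-12)² + 25) = -1220*√(144 + 25) = -1220*√169 = -1220*13 = -15860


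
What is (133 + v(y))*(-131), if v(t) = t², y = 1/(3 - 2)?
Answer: -17554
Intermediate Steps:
y = 1 (y = 1/1 = 1)
(133 + v(y))*(-131) = (133 + 1²)*(-131) = (133 + 1)*(-131) = 134*(-131) = -17554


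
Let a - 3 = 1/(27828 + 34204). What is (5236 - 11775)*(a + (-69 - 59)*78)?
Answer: 4048565555749/62032 ≈ 6.5266e+7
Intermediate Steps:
a = 186097/62032 (a = 3 + 1/(27828 + 34204) = 3 + 1/62032 = 186097/62032 ≈ 3.0000)
(5236 - 11775)*(a + (-69 - 59)*78) = (5236 - 11775)*(186097/62032 + (-69 - 59)*78) = -6539*(186097/62032 - 128*78) = -6539*(186097/62032 - 9984) = -6539*(-619141391/62032) = 4048565555749/62032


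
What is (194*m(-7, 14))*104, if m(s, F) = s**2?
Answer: 988624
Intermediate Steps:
(194*m(-7, 14))*104 = (194*(-7)**2)*104 = (194*49)*104 = 9506*104 = 988624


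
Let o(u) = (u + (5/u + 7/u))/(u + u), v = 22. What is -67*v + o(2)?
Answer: -1472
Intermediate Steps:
o(u) = (u + 12/u)/(2*u) (o(u) = (u + 12/u)/((2*u)) = (u + 12/u)*(1/(2*u)) = (u + 12/u)/(2*u))
-67*v + o(2) = -67*22 + (1/2 + 6/2**2) = -1474 + (1/2 + 6*(1/4)) = -1474 + (1/2 + 3/2) = -1474 + 2 = -1472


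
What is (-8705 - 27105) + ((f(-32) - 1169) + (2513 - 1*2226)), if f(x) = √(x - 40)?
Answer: -36692 + 6*I*√2 ≈ -36692.0 + 8.4853*I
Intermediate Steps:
f(x) = √(-40 + x)
(-8705 - 27105) + ((f(-32) - 1169) + (2513 - 1*2226)) = (-8705 - 27105) + ((√(-40 - 32) - 1169) + (2513 - 1*2226)) = -35810 + ((√(-72) - 1169) + (2513 - 2226)) = -35810 + ((6*I*√2 - 1169) + 287) = -35810 + ((-1169 + 6*I*√2) + 287) = -35810 + (-882 + 6*I*√2) = -36692 + 6*I*√2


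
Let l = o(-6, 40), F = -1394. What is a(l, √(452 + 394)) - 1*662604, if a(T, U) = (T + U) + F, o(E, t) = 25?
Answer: -663973 + 3*√94 ≈ -6.6394e+5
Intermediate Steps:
l = 25
a(T, U) = -1394 + T + U (a(T, U) = (T + U) - 1394 = -1394 + T + U)
a(l, √(452 + 394)) - 1*662604 = (-1394 + 25 + √(452 + 394)) - 1*662604 = (-1394 + 25 + √846) - 662604 = (-1394 + 25 + 3*√94) - 662604 = (-1369 + 3*√94) - 662604 = -663973 + 3*√94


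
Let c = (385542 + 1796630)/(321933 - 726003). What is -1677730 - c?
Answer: -338959089464/202035 ≈ -1.6777e+6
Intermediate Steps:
c = -1091086/202035 (c = 2182172/(-404070) = 2182172*(-1/404070) = -1091086/202035 ≈ -5.4005)
-1677730 - c = -1677730 - 1*(-1091086/202035) = -1677730 + 1091086/202035 = -338959089464/202035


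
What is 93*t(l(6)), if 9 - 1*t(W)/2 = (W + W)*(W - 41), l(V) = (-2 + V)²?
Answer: 150474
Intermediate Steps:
t(W) = 18 - 4*W*(-41 + W) (t(W) = 18 - 2*(W + W)*(W - 41) = 18 - 2*2*W*(-41 + W) = 18 - 4*W*(-41 + W))
93*t(l(6)) = 93*(18 - 4*(-2 + 6)⁴ + 164*(-2 + 6)²) = 93*(18 - 4*(4²)² + 164*4²) = 93*(18 - 4*16² + 164*16) = 93*(18 - 4*256 + 2624) = 93*(18 - 1024 + 2624) = 93*1618 = 150474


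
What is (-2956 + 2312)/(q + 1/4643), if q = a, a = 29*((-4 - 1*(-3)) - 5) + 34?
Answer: 2990092/650019 ≈ 4.6000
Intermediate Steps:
a = -140 (a = 29*((-4 + 3) - 5) + 34 = 29*(-1 - 5) + 34 = 29*(-6) + 34 = -174 + 34 = -140)
q = -140
(-2956 + 2312)/(q + 1/4643) = (-2956 + 2312)/(-140 + 1/4643) = -644/(-140 + 1/4643) = -644/(-650019/4643) = -644*(-4643/650019) = 2990092/650019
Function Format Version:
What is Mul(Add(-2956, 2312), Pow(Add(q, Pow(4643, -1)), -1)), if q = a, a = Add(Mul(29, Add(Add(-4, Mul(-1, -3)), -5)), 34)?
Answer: Rational(2990092, 650019) ≈ 4.6000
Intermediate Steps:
a = -140 (a = Add(Mul(29, Add(Add(-4, 3), -5)), 34) = Add(Mul(29, Add(-1, -5)), 34) = Add(Mul(29, -6), 34) = Add(-174, 34) = -140)
q = -140
Mul(Add(-2956, 2312), Pow(Add(q, Pow(4643, -1)), -1)) = Mul(Add(-2956, 2312), Pow(Add(-140, Pow(4643, -1)), -1)) = Mul(-644, Pow(Add(-140, Rational(1, 4643)), -1)) = Mul(-644, Pow(Rational(-650019, 4643), -1)) = Mul(-644, Rational(-4643, 650019)) = Rational(2990092, 650019)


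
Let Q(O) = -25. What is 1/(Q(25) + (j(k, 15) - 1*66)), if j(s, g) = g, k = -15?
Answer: -1/76 ≈ -0.013158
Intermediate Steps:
1/(Q(25) + (j(k, 15) - 1*66)) = 1/(-25 + (15 - 1*66)) = 1/(-25 + (15 - 66)) = 1/(-25 - 51) = 1/(-76) = -1/76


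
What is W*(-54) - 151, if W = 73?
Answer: -4093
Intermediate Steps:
W*(-54) - 151 = 73*(-54) - 151 = -3942 - 151 = -4093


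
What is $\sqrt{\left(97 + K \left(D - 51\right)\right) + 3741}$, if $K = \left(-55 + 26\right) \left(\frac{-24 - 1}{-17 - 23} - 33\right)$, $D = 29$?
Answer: $\frac{i \sqrt{67269}}{2} \approx 129.68 i$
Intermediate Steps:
$K = \frac{7511}{8}$ ($K = - 29 \left(- \frac{25}{-40} - 33\right) = - 29 \left(\left(-25\right) \left(- \frac{1}{40}\right) - 33\right) = - 29 \left(\frac{5}{8} - 33\right) = \left(-29\right) \left(- \frac{259}{8}\right) = \frac{7511}{8} \approx 938.88$)
$\sqrt{\left(97 + K \left(D - 51\right)\right) + 3741} = \sqrt{\left(97 + \frac{7511 \left(29 - 51\right)}{8}\right) + 3741} = \sqrt{\left(97 + \frac{7511}{8} \left(-22\right)\right) + 3741} = \sqrt{\left(97 - \frac{82621}{4}\right) + 3741} = \sqrt{- \frac{82233}{4} + 3741} = \sqrt{- \frac{67269}{4}} = \frac{i \sqrt{67269}}{2}$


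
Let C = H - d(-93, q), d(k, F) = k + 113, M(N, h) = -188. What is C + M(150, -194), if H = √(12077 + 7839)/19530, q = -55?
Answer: -208 + √4979/9765 ≈ -207.99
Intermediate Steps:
d(k, F) = 113 + k
H = √4979/9765 (H = √19916*(1/19530) = (2*√4979)*(1/19530) = √4979/9765 ≈ 0.0072260)
C = -20 + √4979/9765 (C = √4979/9765 - (113 - 93) = √4979/9765 - 1*20 = √4979/9765 - 20 = -20 + √4979/9765 ≈ -19.993)
C + M(150, -194) = (-20 + √4979/9765) - 188 = -208 + √4979/9765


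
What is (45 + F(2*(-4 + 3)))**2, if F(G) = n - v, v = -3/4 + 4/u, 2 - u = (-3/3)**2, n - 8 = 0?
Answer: 39601/16 ≈ 2475.1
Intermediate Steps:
n = 8 (n = 8 + 0 = 8)
u = 1 (u = 2 - (-3/3)**2 = 2 - (-3*1/3)**2 = 2 - 1*(-1)**2 = 2 - 1*1 = 2 - 1 = 1)
v = 13/4 (v = -3/4 + 4/1 = -3*1/4 + 4*1 = -3/4 + 4 = 13/4 ≈ 3.2500)
F(G) = 19/4 (F(G) = 8 - 1*13/4 = 8 - 13/4 = 19/4)
(45 + F(2*(-4 + 3)))**2 = (45 + 19/4)**2 = (199/4)**2 = 39601/16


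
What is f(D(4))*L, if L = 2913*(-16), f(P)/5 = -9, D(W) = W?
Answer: 2097360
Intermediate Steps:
f(P) = -45 (f(P) = 5*(-9) = -45)
L = -46608
f(D(4))*L = -45*(-46608) = 2097360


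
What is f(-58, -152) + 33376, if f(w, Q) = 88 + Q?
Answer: 33312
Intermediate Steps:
f(-58, -152) + 33376 = (88 - 152) + 33376 = -64 + 33376 = 33312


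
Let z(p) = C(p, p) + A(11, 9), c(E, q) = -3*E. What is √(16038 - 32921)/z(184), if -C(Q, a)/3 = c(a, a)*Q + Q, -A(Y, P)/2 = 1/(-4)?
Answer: 2*I*√16883/608305 ≈ 0.0004272*I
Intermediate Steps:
A(Y, P) = ½ (A(Y, P) = -2/(-4) = -2*(-¼) = ½)
C(Q, a) = -3*Q + 9*Q*a (C(Q, a) = -3*((-3*a)*Q + Q) = -3*(-3*Q*a + Q) = -3*(Q - 3*Q*a) = -3*Q + 9*Q*a)
z(p) = ½ + 3*p*(-1 + 3*p) (z(p) = 3*p*(-1 + 3*p) + ½ = ½ + 3*p*(-1 + 3*p))
√(16038 - 32921)/z(184) = √(16038 - 32921)/(½ + 3*184*(-1 + 3*184)) = √(-16883)/(½ + 3*184*(-1 + 552)) = (I*√16883)/(½ + 3*184*551) = (I*√16883)/(½ + 304152) = (I*√16883)/(608305/2) = (I*√16883)*(2/608305) = 2*I*√16883/608305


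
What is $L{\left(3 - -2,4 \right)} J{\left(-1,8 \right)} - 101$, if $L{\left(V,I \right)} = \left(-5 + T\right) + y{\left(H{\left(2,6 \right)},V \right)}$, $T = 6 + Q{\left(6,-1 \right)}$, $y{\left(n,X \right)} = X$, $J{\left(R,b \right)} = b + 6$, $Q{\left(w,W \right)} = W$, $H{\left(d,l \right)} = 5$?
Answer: $-31$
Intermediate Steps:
$J{\left(R,b \right)} = 6 + b$
$T = 5$ ($T = 6 - 1 = 5$)
$L{\left(V,I \right)} = V$ ($L{\left(V,I \right)} = \left(-5 + 5\right) + V = 0 + V = V$)
$L{\left(3 - -2,4 \right)} J{\left(-1,8 \right)} - 101 = \left(3 - -2\right) \left(6 + 8\right) - 101 = \left(3 + 2\right) 14 - 101 = 5 \cdot 14 - 101 = 70 - 101 = -31$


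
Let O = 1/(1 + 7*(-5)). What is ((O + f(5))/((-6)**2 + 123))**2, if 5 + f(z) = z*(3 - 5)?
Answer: 261121/29224836 ≈ 0.0089349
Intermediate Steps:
f(z) = -5 - 2*z (f(z) = -5 + z*(3 - 5) = -5 + z*(-2) = -5 - 2*z)
O = -1/34 (O = 1/(1 - 35) = 1/(-34) = -1/34 ≈ -0.029412)
((O + f(5))/((-6)**2 + 123))**2 = ((-1/34 + (-5 - 2*5))/((-6)**2 + 123))**2 = ((-1/34 + (-5 - 10))/(36 + 123))**2 = ((-1/34 - 15)/159)**2 = (-511/34*1/159)**2 = (-511/5406)**2 = 261121/29224836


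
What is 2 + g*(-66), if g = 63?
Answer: -4156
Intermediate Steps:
2 + g*(-66) = 2 + 63*(-66) = 2 - 4158 = -4156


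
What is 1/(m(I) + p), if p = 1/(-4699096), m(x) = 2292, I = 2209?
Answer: 4699096/10770328031 ≈ 0.00043630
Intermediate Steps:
p = -1/4699096 ≈ -2.1281e-7
1/(m(I) + p) = 1/(2292 - 1/4699096) = 1/(10770328031/4699096) = 4699096/10770328031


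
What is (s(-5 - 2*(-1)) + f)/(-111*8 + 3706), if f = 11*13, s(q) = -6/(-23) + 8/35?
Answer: 115509/2268490 ≈ 0.050919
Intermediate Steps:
s(q) = 394/805 (s(q) = -6*(-1/23) + 8*(1/35) = 6/23 + 8/35 = 394/805)
f = 143
(s(-5 - 2*(-1)) + f)/(-111*8 + 3706) = (394/805 + 143)/(-111*8 + 3706) = 115509/(805*(-888 + 3706)) = (115509/805)/2818 = (115509/805)*(1/2818) = 115509/2268490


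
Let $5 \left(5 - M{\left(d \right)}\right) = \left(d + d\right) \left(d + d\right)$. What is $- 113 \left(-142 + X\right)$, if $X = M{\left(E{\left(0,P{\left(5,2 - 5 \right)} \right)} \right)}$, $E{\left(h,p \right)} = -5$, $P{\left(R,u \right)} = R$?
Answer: $17741$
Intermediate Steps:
$M{\left(d \right)} = 5 - \frac{4 d^{2}}{5}$ ($M{\left(d \right)} = 5 - \frac{\left(d + d\right) \left(d + d\right)}{5} = 5 - \frac{2 d 2 d}{5} = 5 - \frac{4 d^{2}}{5}$)
$X = -15$ ($X = 5 - \frac{4 \left(-5\right)^{2}}{5} = 5 - 20 = -15$)
$- 113 \left(-142 + X\right) = - 113 \left(-142 - 15\right) = \left(-113\right) \left(-157\right) = 17741$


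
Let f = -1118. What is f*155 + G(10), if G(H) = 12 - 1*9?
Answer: -173287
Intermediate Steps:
G(H) = 3 (G(H) = 12 - 9 = 3)
f*155 + G(10) = -1118*155 + 3 = -173290 + 3 = -173287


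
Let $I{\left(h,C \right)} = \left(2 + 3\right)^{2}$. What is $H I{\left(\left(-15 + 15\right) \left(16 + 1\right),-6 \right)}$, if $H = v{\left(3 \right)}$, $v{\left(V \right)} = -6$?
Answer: $-150$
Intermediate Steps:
$H = -6$
$I{\left(h,C \right)} = 25$ ($I{\left(h,C \right)} = 5^{2} = 25$)
$H I{\left(\left(-15 + 15\right) \left(16 + 1\right),-6 \right)} = \left(-6\right) 25 = -150$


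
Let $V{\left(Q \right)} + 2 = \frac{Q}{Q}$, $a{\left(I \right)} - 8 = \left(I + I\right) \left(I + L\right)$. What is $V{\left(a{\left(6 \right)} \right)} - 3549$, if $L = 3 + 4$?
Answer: $-3550$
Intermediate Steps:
$L = 7$
$a{\left(I \right)} = 8 + 2 I \left(7 + I\right)$ ($a{\left(I \right)} = 8 + \left(I + I\right) \left(I + 7\right) = 8 + 2 I \left(7 + I\right)$)
$V{\left(Q \right)} = -1$ ($V{\left(Q \right)} = -2 + \frac{Q}{Q} = -2 + 1 = -1$)
$V{\left(a{\left(6 \right)} \right)} - 3549 = -1 - 3549 = -3550$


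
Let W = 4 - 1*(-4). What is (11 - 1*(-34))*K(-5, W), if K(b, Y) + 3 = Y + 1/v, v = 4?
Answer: 945/4 ≈ 236.25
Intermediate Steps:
W = 8 (W = 4 + 4 = 8)
K(b, Y) = -11/4 + Y (K(b, Y) = -3 + (Y + 1/4) = -3 + (1/4 + Y) = -11/4 + Y)
(11 - 1*(-34))*K(-5, W) = (11 - 1*(-34))*(-11/4 + 8) = (11 + 34)*(21/4) = 45*(21/4) = 945/4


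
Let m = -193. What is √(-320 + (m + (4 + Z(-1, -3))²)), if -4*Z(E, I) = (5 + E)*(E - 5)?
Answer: I*√413 ≈ 20.322*I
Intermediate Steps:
Z(E, I) = -(-5 + E)*(5 + E)/4 (Z(E, I) = -(5 + E)*(E - 5)/4 = -(5 + E)*(-5 + E)/4 = -(-5 + E)*(5 + E)/4)
√(-320 + (m + (4 + Z(-1, -3))²)) = √(-320 + (-193 + (4 + (25/4 - ¼*(-1)²))²)) = √(-320 + (-193 + (4 + (25/4 - ¼*1))²)) = √(-320 + (-193 + (4 + (25/4 - ¼))²)) = √(-320 + (-193 + (4 + 6)²)) = √(-320 + (-193 + 10²)) = √(-320 + (-193 + 100)) = √(-320 - 93) = √(-413) = I*√413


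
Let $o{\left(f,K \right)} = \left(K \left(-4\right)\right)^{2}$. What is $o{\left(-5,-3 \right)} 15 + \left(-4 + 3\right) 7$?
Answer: $2153$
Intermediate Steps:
$o{\left(f,K \right)} = 16 K^{2}$ ($o{\left(f,K \right)} = \left(- 4 K\right)^{2} = 16 K^{2}$)
$o{\left(-5,-3 \right)} 15 + \left(-4 + 3\right) 7 = 16 \left(-3\right)^{2} \cdot 15 + \left(-4 + 3\right) 7 = 16 \cdot 9 \cdot 15 - 7 = 144 \cdot 15 - 7 = 2160 - 7 = 2153$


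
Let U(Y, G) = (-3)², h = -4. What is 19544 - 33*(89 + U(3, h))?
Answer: 16310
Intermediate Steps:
U(Y, G) = 9
19544 - 33*(89 + U(3, h)) = 19544 - 33*(89 + 9) = 19544 - 33*98 = 19544 - 3234 = 16310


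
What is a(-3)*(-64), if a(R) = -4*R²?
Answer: 2304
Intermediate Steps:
a(-3)*(-64) = -4*(-3)²*(-64) = -4*9*(-64) = -36*(-64) = 2304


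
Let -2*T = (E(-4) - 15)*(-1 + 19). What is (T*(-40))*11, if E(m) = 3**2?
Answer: -23760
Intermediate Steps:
E(m) = 9
T = 54 (T = -(9 - 15)*(-1 + 19)/2 = -(-3)*18 = -1/2*(-108) = 54)
(T*(-40))*11 = (54*(-40))*11 = -2160*11 = -23760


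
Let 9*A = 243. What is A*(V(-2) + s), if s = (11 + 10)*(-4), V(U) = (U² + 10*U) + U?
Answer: -2754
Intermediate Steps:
A = 27 (A = (⅑)*243 = 27)
V(U) = U² + 11*U
s = -84 (s = 21*(-4) = -84)
A*(V(-2) + s) = 27*(-2*(11 - 2) - 84) = 27*(-2*9 - 84) = 27*(-18 - 84) = 27*(-102) = -2754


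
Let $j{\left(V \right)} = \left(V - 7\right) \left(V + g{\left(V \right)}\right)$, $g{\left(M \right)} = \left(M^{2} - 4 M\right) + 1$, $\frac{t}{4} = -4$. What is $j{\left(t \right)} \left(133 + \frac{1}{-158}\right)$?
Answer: $- \frac{147406195}{158} \approx -9.3295 \cdot 10^{5}$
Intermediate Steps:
$t = -16$ ($t = 4 \left(-4\right) = -16$)
$g{\left(M \right)} = 1 + M^{2} - 4 M$
$j{\left(V \right)} = \left(-7 + V\right) \left(1 + V^{2} - 3 V\right)$ ($j{\left(V \right)} = \left(V - 7\right) \left(V + \left(1 + V^{2} - 4 V\right)\right) = \left(-7 + V\right) \left(1 + V^{2} - 3 V\right)$)
$j{\left(t \right)} \left(133 + \frac{1}{-158}\right) = \left(-7 + \left(-16\right)^{3} - 10 \left(-16\right)^{2} + 22 \left(-16\right)\right) \left(133 + \frac{1}{-158}\right) = \left(-7 - 4096 - 2560 - 352\right) \left(133 - \frac{1}{158}\right) = \left(-7 - 4096 - 2560 - 352\right) \frac{21013}{158} = \left(-7015\right) \frac{21013}{158} = - \frac{147406195}{158}$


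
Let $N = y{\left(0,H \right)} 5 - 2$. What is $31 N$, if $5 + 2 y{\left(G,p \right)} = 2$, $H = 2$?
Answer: $- \frac{589}{2} \approx -294.5$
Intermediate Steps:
$y{\left(G,p \right)} = - \frac{3}{2}$ ($y{\left(G,p \right)} = - \frac{5}{2} + \frac{1}{2} \cdot 2 = - \frac{5}{2} + 1 = - \frac{3}{2}$)
$N = - \frac{19}{2}$ ($N = \left(- \frac{3}{2}\right) 5 - 2 = - \frac{15}{2} - 2 = - \frac{19}{2} \approx -9.5$)
$31 N = 31 \left(- \frac{19}{2}\right) = - \frac{589}{2}$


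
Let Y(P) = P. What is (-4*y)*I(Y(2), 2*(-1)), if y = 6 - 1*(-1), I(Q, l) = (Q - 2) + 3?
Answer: -84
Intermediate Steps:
I(Q, l) = 1 + Q (I(Q, l) = (-2 + Q) + 3 = 1 + Q)
y = 7 (y = 6 + 1 = 7)
(-4*y)*I(Y(2), 2*(-1)) = (-4*7)*(1 + 2) = -28*3 = -84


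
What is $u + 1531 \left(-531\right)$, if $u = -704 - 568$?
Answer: $-814233$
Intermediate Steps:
$u = -1272$
$u + 1531 \left(-531\right) = -1272 + 1531 \left(-531\right) = -1272 - 812961 = -814233$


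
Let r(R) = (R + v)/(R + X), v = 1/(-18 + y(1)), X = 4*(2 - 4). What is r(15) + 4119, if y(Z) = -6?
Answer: 692351/168 ≈ 4121.1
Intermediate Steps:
X = -8 (X = 4*(-2) = -8)
v = -1/24 (v = 1/(-18 - 6) = 1/(-24) = -1/24 ≈ -0.041667)
r(R) = (-1/24 + R)/(-8 + R) (r(R) = (R - 1/24)/(R - 8) = (-1/24 + R)/(-8 + R))
r(15) + 4119 = (-1/24 + 15)/(-8 + 15) + 4119 = (359/24)/7 + 4119 = (1/7)*(359/24) + 4119 = 359/168 + 4119 = 692351/168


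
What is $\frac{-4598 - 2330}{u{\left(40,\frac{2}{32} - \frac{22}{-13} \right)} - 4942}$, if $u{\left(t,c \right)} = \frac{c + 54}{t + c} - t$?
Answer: $\frac{60169680}{43257073} \approx 1.391$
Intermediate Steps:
$u{\left(t,c \right)} = - t + \frac{54 + c}{c + t}$ ($u{\left(t,c \right)} = \frac{54 + c}{c + t} - t = - t + \frac{54 + c}{c + t}$)
$\frac{-4598 - 2330}{u{\left(40,\frac{2}{32} - \frac{22}{-13} \right)} - 4942} = \frac{-4598 - 2330}{\frac{54 + \left(\frac{2}{32} - \frac{22}{-13}\right) - 40^{2} - \left(\frac{2}{32} - \frac{22}{-13}\right) 40}{\left(\frac{2}{32} - \frac{22}{-13}\right) + 40} - 4942} = - \frac{6928}{\frac{54 + \left(2 \cdot \frac{1}{32} - - \frac{22}{13}\right) - 1600 - \left(2 \cdot \frac{1}{32} - - \frac{22}{13}\right) 40}{\left(2 \cdot \frac{1}{32} - - \frac{22}{13}\right) + 40} - 4942} = - \frac{6928}{\frac{54 + \left(\frac{1}{16} + \frac{22}{13}\right) - 1600 - \left(\frac{1}{16} + \frac{22}{13}\right) 40}{\left(\frac{1}{16} + \frac{22}{13}\right) + 40} - 4942} = - \frac{6928}{\frac{54 + \frac{365}{208} - 1600 - \frac{365}{208} \cdot 40}{\frac{365}{208} + 40} - 4942} = - \frac{6928}{\frac{54 + \frac{365}{208} - 1600 - \frac{1825}{26}}{\frac{8685}{208}} - 4942} = - \frac{6928}{\frac{208}{8685} \left(- \frac{25831}{16}\right) - 4942} = - \frac{6928}{- \frac{335803}{8685} - 4942} = - \frac{6928}{- \frac{43257073}{8685}} = \left(-6928\right) \left(- \frac{8685}{43257073}\right) = \frac{60169680}{43257073}$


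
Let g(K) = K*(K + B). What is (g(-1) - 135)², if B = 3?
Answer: 18769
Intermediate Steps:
g(K) = K*(3 + K) (g(K) = K*(K + 3) = K*(3 + K))
(g(-1) - 135)² = (-(3 - 1) - 135)² = (-1*2 - 135)² = (-2 - 135)² = (-137)² = 18769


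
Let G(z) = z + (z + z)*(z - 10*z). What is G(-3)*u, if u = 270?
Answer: -44550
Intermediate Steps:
G(z) = z - 18*z**2 (G(z) = z + (2*z)*(-9*z) = z - 18*z**2)
G(-3)*u = -3*(1 - 18*(-3))*270 = -3*(1 + 54)*270 = -3*55*270 = -165*270 = -44550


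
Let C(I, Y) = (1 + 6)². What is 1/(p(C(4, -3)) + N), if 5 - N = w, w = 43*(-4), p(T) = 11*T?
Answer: 1/716 ≈ 0.0013966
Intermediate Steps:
C(I, Y) = 49 (C(I, Y) = 7² = 49)
w = -172
N = 177 (N = 5 - 1*(-172) = 5 + 172 = 177)
1/(p(C(4, -3)) + N) = 1/(11*49 + 177) = 1/(539 + 177) = 1/716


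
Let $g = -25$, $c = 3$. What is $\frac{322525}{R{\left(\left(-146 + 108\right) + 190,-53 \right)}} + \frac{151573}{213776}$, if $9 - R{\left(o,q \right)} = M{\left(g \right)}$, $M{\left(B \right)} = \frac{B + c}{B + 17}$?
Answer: $\frac{11031848277}{213776} \approx 51605.0$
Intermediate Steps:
$M{\left(B \right)} = \frac{3 + B}{17 + B}$ ($M{\left(B \right)} = \frac{B + 3}{B + 17} = \frac{3 + B}{17 + B}$)
$R{\left(o,q \right)} = \frac{25}{4}$ ($R{\left(o,q \right)} = 9 - \frac{3 - 25}{17 - 25} = 9 - \frac{1}{-8} \left(-22\right) = 9 - \left(- \frac{1}{8}\right) \left(-22\right) = 9 - \frac{11}{4} = \frac{25}{4}$)
$\frac{322525}{R{\left(\left(-146 + 108\right) + 190,-53 \right)}} + \frac{151573}{213776} = \frac{322525}{\frac{25}{4}} + \frac{151573}{213776} = 322525 \cdot \frac{4}{25} + 151573 \cdot \frac{1}{213776} = 51604 + \frac{151573}{213776} = \frac{11031848277}{213776}$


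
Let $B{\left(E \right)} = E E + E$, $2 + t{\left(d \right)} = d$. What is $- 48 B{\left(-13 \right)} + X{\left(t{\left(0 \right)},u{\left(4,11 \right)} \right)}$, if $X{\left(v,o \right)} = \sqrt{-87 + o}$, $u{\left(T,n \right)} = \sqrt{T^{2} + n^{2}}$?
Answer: $-7488 + i \sqrt{87 - \sqrt{137}} \approx -7488.0 + 8.6773 i$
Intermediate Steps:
$t{\left(d \right)} = -2 + d$
$B{\left(E \right)} = E + E^{2}$ ($B{\left(E \right)} = E^{2} + E = E + E^{2}$)
$- 48 B{\left(-13 \right)} + X{\left(t{\left(0 \right)},u{\left(4,11 \right)} \right)} = - 48 \left(- 13 \left(1 - 13\right)\right) + \sqrt{-87 + \sqrt{4^{2} + 11^{2}}} = - 48 \left(\left(-13\right) \left(-12\right)\right) + \sqrt{-87 + \sqrt{16 + 121}} = \left(-48\right) 156 + \sqrt{-87 + \sqrt{137}} = -7488 + \sqrt{-87 + \sqrt{137}}$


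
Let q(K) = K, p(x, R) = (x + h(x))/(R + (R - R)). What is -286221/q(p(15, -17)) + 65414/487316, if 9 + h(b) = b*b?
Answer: 395196058141/18761666 ≈ 21064.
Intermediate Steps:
h(b) = -9 + b² (h(b) = -9 + b*b = -9 + b²)
p(x, R) = (-9 + x + x²)/R (p(x, R) = (x + (-9 + x²))/(R + (R - R)) = (-9 + x + x²)/(R + 0) = (-9 + x + x²)/R)
-286221/q(p(15, -17)) + 65414/487316 = -286221*(-17/(-9 + 15 + 15²)) + 65414/487316 = -286221*(-17/(-9 + 15 + 225)) + 65414*(1/487316) = -286221/((-1/17*231)) + 32707/243658 = -286221/(-231/17) + 32707/243658 = -286221*(-17/231) + 32707/243658 = 1621919/77 + 32707/243658 = 395196058141/18761666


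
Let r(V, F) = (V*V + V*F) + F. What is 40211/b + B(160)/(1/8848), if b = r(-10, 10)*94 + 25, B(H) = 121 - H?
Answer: -332954269/965 ≈ -3.4503e+5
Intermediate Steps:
r(V, F) = F + V² + F*V (r(V, F) = (V² + F*V) + F = F + V² + F*V)
b = 965 (b = (10 + (-10)² + 10*(-10))*94 + 25 = (10 + 100 - 100)*94 + 25 = 10*94 + 25 = 940 + 25 = 965)
40211/b + B(160)/(1/8848) = 40211/965 + (121 - 1*160)/(1/8848) = 40211*(1/965) + (121 - 160)/(1/8848) = 40211/965 - 39*8848 = 40211/965 - 345072 = -332954269/965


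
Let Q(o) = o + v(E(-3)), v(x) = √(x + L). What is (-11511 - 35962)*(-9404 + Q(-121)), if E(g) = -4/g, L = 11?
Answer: 452180325 - 47473*√111/3 ≈ 4.5201e+8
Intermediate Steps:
v(x) = √(11 + x) (v(x) = √(x + 11) = √(11 + x))
Q(o) = o + √111/3 (Q(o) = o + √(11 - 4/(-3)) = o + √(11 - 4*(-⅓)) = o + √(11 + 4/3) = o + √(37/3) = o + √111/3)
(-11511 - 35962)*(-9404 + Q(-121)) = (-11511 - 35962)*(-9404 + (-121 + √111/3)) = -47473*(-9525 + √111/3) = 452180325 - 47473*√111/3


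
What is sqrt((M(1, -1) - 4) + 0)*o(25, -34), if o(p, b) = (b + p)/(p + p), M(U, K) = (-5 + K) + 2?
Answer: -9*I*sqrt(2)/25 ≈ -0.50912*I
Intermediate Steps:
M(U, K) = -3 + K
o(p, b) = (b + p)/(2*p) (o(p, b) = (b + p)/((2*p)) = (b + p)*(1/(2*p)) = (b + p)/(2*p))
sqrt((M(1, -1) - 4) + 0)*o(25, -34) = sqrt(((-3 - 1) - 4) + 0)*((1/2)*(-34 + 25)/25) = sqrt((-4 - 4) + 0)*((1/2)*(1/25)*(-9)) = sqrt(-8 + 0)*(-9/50) = sqrt(-8)*(-9/50) = (2*I*sqrt(2))*(-9/50) = -9*I*sqrt(2)/25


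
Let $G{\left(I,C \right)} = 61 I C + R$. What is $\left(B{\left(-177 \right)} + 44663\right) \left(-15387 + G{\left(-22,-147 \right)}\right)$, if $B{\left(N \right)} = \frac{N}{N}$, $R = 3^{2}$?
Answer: $8124202944$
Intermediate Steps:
$R = 9$
$B{\left(N \right)} = 1$
$G{\left(I,C \right)} = 9 + 61 C I$ ($G{\left(I,C \right)} = 61 I C + 9 = 61 C I + 9 = 9 + 61 C I$)
$\left(B{\left(-177 \right)} + 44663\right) \left(-15387 + G{\left(-22,-147 \right)}\right) = \left(1 + 44663\right) \left(-15387 + \left(9 + 61 \left(-147\right) \left(-22\right)\right)\right) = 44664 \left(-15387 + \left(9 + 197274\right)\right) = 44664 \left(-15387 + 197283\right) = 44664 \cdot 181896 = 8124202944$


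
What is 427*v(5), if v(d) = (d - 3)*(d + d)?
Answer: 8540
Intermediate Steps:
v(d) = 2*d*(-3 + d) (v(d) = (-3 + d)*(2*d) = 2*d*(-3 + d))
427*v(5) = 427*(2*5*(-3 + 5)) = 427*(2*5*2) = 427*20 = 8540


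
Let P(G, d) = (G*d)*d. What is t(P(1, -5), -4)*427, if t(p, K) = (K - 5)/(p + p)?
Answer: -3843/50 ≈ -76.860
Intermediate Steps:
P(G, d) = G*d²
t(p, K) = (-5 + K)/(2*p) (t(p, K) = (-5 + K)/((2*p)) = (-5 + K)*(1/(2*p)) = (-5 + K)/(2*p))
t(P(1, -5), -4)*427 = ((-5 - 4)/(2*((1*(-5)²))))*427 = ((½)*(-9)/(1*25))*427 = ((½)*(-9)/25)*427 = ((½)*(1/25)*(-9))*427 = -9/50*427 = -3843/50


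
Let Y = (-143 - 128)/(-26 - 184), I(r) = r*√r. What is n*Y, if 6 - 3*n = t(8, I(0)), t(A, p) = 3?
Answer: 271/210 ≈ 1.2905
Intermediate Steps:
I(r) = r^(3/2)
Y = 271/210 (Y = -271/(-210) = -271*(-1/210) = 271/210 ≈ 1.2905)
n = 1 (n = 2 - ⅓*3 = 2 - 1 = 1)
n*Y = 1*(271/210) = 271/210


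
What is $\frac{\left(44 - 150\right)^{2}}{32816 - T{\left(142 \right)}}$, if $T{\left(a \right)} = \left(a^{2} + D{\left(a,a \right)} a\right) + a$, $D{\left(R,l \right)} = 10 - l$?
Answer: $\frac{5618}{15627} \approx 0.35951$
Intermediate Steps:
$T{\left(a \right)} = a + a^{2} + a \left(10 - a\right)$ ($T{\left(a \right)} = \left(a^{2} + \left(10 - a\right) a\right) + a = \left(a^{2} + a \left(10 - a\right)\right) + a = a + a^{2} + a \left(10 - a\right)$)
$\frac{\left(44 - 150\right)^{2}}{32816 - T{\left(142 \right)}} = \frac{\left(44 - 150\right)^{2}}{32816 - 11 \cdot 142} = \frac{\left(-106\right)^{2}}{32816 - 1562} = \frac{11236}{32816 - 1562} = \frac{11236}{31254} = 11236 \cdot \frac{1}{31254} = \frac{5618}{15627}$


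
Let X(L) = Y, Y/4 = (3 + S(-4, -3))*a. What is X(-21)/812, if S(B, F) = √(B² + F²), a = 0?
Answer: 0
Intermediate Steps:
Y = 0 (Y = 4*((3 + √((-4)² + (-3)²))*0) = 4*((3 + √(16 + 9))*0) = 4*((3 + √25)*0) = 4*((3 + 5)*0) = 4*(8*0) = 4*0 = 0)
X(L) = 0
X(-21)/812 = 0/812 = 0*(1/812) = 0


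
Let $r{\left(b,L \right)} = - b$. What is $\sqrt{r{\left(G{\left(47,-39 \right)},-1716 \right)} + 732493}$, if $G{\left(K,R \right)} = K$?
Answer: $13 \sqrt{4334} \approx 855.83$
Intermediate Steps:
$\sqrt{r{\left(G{\left(47,-39 \right)},-1716 \right)} + 732493} = \sqrt{\left(-1\right) 47 + 732493} = \sqrt{-47 + 732493} = \sqrt{732446} = 13 \sqrt{4334}$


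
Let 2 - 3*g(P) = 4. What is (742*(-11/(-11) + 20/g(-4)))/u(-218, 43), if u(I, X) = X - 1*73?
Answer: 10759/15 ≈ 717.27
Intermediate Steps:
u(I, X) = -73 + X (u(I, X) = X - 73 = -73 + X)
g(P) = -⅔ (g(P) = ⅔ - ⅓*4 = ⅔ - 4/3 = -⅔)
(742*(-11/(-11) + 20/g(-4)))/u(-218, 43) = (742*(-11/(-11) + 20/(-⅔)))/(-73 + 43) = (742*(-11*(-1/11) + 20*(-3/2)))/(-30) = (742*(1 - 30))*(-1/30) = (742*(-29))*(-1/30) = -21518*(-1/30) = 10759/15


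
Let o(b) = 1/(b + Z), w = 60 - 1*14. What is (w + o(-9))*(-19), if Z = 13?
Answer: -3515/4 ≈ -878.75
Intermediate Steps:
w = 46 (w = 60 - 14 = 46)
o(b) = 1/(13 + b) (o(b) = 1/(b + 13) = 1/(13 + b))
(w + o(-9))*(-19) = (46 + 1/(13 - 9))*(-19) = (46 + 1/4)*(-19) = (185/4)*(-19) = -3515/4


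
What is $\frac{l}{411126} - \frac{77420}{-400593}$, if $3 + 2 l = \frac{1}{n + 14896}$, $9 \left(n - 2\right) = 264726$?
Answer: $\frac{940264423359875}{4865286192853344} \approx 0.19326$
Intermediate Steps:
$n = 29416$ ($n = 2 + \frac{1}{9} \cdot 264726 = 2 + 29414 = 29416$)
$l = - \frac{132935}{88624}$ ($l = - \frac{3}{2} + \frac{1}{2 \left(29416 + 14896\right)} = - \frac{3}{2} + \frac{1}{2 \cdot 44312} = - \frac{3}{2} + \frac{1}{2} \cdot \frac{1}{44312} = - \frac{3}{2} + \frac{1}{88624} = - \frac{132935}{88624} \approx -1.5$)
$\frac{l}{411126} - \frac{77420}{-400593} = - \frac{132935}{88624 \cdot 411126} - \frac{77420}{-400593} = \left(- \frac{132935}{88624}\right) \frac{1}{411126} - - \frac{77420}{400593} = - \frac{132935}{36435630624} + \frac{77420}{400593} = \frac{940264423359875}{4865286192853344}$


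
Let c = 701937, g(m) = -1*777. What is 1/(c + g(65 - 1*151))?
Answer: 1/701160 ≈ 1.4262e-6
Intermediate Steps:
g(m) = -777
1/(c + g(65 - 1*151)) = 1/(701937 - 777) = 1/701160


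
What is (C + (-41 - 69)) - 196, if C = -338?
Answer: -644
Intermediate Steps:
(C + (-41 - 69)) - 196 = (-338 + (-41 - 69)) - 196 = (-338 - 110) - 196 = -448 - 196 = -644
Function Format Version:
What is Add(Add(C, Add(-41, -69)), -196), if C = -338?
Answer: -644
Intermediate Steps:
Add(Add(C, Add(-41, -69)), -196) = Add(Add(-338, Add(-41, -69)), -196) = Add(Add(-338, -110), -196) = Add(-448, -196) = -644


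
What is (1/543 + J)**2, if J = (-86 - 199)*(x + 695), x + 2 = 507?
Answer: 34486718064588001/294849 ≈ 1.1696e+11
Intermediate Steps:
x = 505 (x = -2 + 507 = 505)
J = -342000 (J = (-86 - 199)*(505 + 695) = -285*1200 = -342000)
(1/543 + J)**2 = (1/543 - 342000)**2 = (-185705999/543)**2 = 34486718064588001/294849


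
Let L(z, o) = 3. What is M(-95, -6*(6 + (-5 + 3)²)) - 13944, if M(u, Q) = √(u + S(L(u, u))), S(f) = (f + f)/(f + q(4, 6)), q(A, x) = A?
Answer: -13944 + I*√4613/7 ≈ -13944.0 + 9.7027*I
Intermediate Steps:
S(f) = 2*f/(4 + f) (S(f) = (f + f)/(f + 4) = (2*f)/(4 + f) = 2*f/(4 + f))
M(u, Q) = √(6/7 + u) (M(u, Q) = √(u + 2*3/(4 + 3)) = √(u + 2*3/7) = √(u + 2*3*(⅐)) = √(u + 6/7) = √(6/7 + u))
M(-95, -6*(6 + (-5 + 3)²)) - 13944 = √(42 + 49*(-95))/7 - 13944 = √(42 - 4655)/7 - 13944 = √(-4613)/7 - 13944 = (I*√4613)/7 - 13944 = I*√4613/7 - 13944 = -13944 + I*√4613/7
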